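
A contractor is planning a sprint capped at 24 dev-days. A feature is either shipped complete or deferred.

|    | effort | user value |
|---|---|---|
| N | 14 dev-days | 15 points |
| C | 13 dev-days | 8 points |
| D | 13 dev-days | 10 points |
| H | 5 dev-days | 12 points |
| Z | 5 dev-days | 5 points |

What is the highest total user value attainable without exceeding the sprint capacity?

32

D + H + Z: effort 13 + 5 + 5 = 23 ≤ 24, user value 10 + 12 + 5 = 27.
N + H + Z: effort 14 + 5 + 5 = 24 ≤ 24, user value 15 + 12 + 5 = 32.
N + H: effort 14 + 5 = 19 ≤ 24, user value 15 + 12 = 27.
Best is N, H, and Z with total user value 32.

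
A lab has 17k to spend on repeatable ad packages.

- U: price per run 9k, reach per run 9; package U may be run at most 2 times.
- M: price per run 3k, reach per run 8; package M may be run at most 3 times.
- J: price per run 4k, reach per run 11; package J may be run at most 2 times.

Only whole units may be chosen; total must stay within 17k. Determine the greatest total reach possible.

46

2×M and 2×J: price 14 ≤ 17, reach 2·8 + 2·11 = 38.
3×M and 2×J: price 17 ≤ 17, reach 3·8 + 2·11 = 46.
Best is 46.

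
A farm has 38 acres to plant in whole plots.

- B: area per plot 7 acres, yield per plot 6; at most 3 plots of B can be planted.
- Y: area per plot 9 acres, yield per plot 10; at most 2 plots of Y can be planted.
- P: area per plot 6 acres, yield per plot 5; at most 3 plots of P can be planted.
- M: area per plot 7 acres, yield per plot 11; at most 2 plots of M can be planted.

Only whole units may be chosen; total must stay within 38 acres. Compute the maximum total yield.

47

This is a bounded integer knapsack.
M has the best ratio (11/7); taking only M gives at most 2×11 = 22 (stopped by the supply cap of 2).
Mixing does better — 2×Y, 1×P, and 2×M: area 38 ≤ 38, yield 2·10 + 1·5 + 2·11 = 47.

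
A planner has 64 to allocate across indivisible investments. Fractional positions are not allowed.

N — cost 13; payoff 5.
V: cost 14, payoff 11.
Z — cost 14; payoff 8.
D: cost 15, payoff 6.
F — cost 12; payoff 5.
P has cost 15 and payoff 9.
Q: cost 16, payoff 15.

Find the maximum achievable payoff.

43

Allowing fractional choices, the relaxed optimum would be about 45.1, but investments are indivisible.
V + D + P + Q: cost 14 + 15 + 15 + 16 = 60 ≤ 64, payoff 11 + 6 + 9 + 15 = 41.
V + Z + P + Q: cost 14 + 14 + 15 + 16 = 59 ≤ 64, payoff 11 + 8 + 9 + 15 = 43.
Best is V, Z, P, and Q with total payoff 43.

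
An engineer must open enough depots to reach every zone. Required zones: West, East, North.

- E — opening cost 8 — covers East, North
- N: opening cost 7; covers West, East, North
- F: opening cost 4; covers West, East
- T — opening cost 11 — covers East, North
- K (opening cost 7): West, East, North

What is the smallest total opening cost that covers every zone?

7

The greedy cost-per-new-zone heuristic would pick F and N for 11, but a cheaper cover exists.
N alone covers West, East, North — every zone.
Total opening cost: 7.
No cover costs less than 7.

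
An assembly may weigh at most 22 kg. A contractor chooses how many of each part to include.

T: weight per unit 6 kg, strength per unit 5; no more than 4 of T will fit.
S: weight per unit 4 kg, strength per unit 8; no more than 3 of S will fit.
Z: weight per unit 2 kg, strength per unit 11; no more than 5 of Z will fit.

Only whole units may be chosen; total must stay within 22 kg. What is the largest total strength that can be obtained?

79

Take 3×S and 5×Z: weight 22 ≤ 22, strength 3·8 + 5·11 = 79.
Z has the best ratio (11/2) and is taken to its limit of 5; remaining capacity is filled optimally with the others.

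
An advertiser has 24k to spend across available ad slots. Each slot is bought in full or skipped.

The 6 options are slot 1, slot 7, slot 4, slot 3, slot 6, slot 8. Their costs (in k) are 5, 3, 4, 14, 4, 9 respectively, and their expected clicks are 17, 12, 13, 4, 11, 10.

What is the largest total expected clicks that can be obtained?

Take slot 1, slot 7, slot 4, and slot 6: cost 5 + 3 + 4 + 4 = 16 ≤ 24, expected clicks 17 + 12 + 13 + 11 = 53.
No other feasible combination does better.

53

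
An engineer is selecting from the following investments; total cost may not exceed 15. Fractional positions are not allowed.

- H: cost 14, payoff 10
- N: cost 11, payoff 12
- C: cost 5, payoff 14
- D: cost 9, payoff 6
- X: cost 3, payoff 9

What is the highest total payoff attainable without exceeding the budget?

23

C + X: cost 5 + 3 = 8 ≤ 15, payoff 14 + 9 = 23.
N + X: cost 11 + 3 = 14 ≤ 15, payoff 12 + 9 = 21.
Best is C and X with total payoff 23.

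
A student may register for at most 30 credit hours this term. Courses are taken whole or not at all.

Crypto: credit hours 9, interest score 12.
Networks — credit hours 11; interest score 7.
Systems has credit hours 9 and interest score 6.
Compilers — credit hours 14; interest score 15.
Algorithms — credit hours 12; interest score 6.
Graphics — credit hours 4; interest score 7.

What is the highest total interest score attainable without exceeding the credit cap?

Treat it as a binary knapsack problem.
Allowing fractional choices, the relaxed optimum would be about 36.0, but courses are indivisible.
Networks + Compilers + Graphics: credit hours 11 + 14 + 4 = 29 ≤ 30, interest score 7 + 15 + 7 = 29.
Crypto + Compilers + Graphics: credit hours 9 + 14 + 4 = 27 ≤ 30, interest score 12 + 15 + 7 = 34.
Best is Crypto, Compilers, and Graphics with total interest score 34.

34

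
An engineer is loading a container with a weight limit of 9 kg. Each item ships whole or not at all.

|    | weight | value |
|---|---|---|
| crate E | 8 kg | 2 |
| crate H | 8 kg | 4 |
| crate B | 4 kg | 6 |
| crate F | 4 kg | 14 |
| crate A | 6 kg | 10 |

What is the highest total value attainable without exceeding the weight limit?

20

This is an integer program with binary decision variables.
crate B + crate F: weight 4 + 4 = 8 ≤ 9, value 6 + 14 = 20.
crate F: weight 4 ≤ 9, value 14.
Best is crate B and crate F with total value 20.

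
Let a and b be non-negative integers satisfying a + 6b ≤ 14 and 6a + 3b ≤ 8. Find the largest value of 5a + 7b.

The continuous relaxation peaks at (0.182, 2.3) with value 17.03; rounding to a feasible lattice point costs some objective.
(a,b)=(0,2): 1·0+6·2=12≤14, 6·0+3·2=6≤8, objective 14.
(a,b)=(0,1): 1·0+6·1=6≤14, 6·0+3·1=3≤8, objective 7.
No feasible integer point exceeds 14.

14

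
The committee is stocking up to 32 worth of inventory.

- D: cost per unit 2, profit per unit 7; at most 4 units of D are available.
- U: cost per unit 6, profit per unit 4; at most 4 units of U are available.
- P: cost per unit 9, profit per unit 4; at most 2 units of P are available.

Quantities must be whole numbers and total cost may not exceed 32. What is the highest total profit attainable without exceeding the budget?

44

4×D, 1×U, and 2×P: cost 32 ≤ 32, profit 4·7 + 1·4 + 2·4 = 40.
4×D and 4×U: cost 32 ≤ 32, profit 4·7 + 4·4 = 44.
Best is 44.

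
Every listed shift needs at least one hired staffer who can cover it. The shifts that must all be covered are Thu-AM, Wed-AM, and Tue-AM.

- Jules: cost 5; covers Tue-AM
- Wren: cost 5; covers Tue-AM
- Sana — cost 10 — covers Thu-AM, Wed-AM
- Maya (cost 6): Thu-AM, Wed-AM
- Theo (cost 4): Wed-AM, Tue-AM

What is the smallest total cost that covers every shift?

10

Choose Maya and Theo: together they cover Thu-AM, Wed-AM, Tue-AM — every shift.
Total cost: 6 + 4 = 10.
No cover costs less than 10.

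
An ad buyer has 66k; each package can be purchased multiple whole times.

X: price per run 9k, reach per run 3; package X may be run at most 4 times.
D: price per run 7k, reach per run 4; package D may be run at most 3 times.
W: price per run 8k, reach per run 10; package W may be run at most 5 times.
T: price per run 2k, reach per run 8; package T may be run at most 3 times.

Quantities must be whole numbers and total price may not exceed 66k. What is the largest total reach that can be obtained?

2×D, 5×W, and 3×T: price 60 ≤ 66, reach 2·4 + 5·10 + 3·8 = 82.
1×X, 1×D, 5×W, and 3×T: price 62 ≤ 66, reach 1·3 + 1·4 + 5·10 + 3·8 = 81.
Best is 82.

82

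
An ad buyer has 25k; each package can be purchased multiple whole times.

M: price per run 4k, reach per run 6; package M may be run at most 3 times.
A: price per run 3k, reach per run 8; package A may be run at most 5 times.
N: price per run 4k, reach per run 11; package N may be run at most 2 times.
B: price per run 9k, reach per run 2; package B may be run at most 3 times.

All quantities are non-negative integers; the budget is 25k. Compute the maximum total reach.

This is a bounded integer knapsack.
N has the best ratio (11/4); taking only N gives at most 2×11 = 22 (stopped by the supply cap of 2).
Mixing does better — 5×A and 2×N: price 23 ≤ 25, reach 5·8 + 2·11 = 62.

62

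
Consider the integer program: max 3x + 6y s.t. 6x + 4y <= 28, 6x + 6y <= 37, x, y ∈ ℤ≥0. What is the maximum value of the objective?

(x,y)=(0,6): 6·0+4·6=24≤28, 6·0+6·6=36≤37, objective 36.
(x,y)=(1,5): 6·1+4·5=26≤28, 6·1+6·5=36≤37, objective 33.
(x,y)=(0,5): 6·0+4·5=20≤28, 6·0+6·5=30≤37, objective 30.
The best lattice point is (0,6), giving 36.

36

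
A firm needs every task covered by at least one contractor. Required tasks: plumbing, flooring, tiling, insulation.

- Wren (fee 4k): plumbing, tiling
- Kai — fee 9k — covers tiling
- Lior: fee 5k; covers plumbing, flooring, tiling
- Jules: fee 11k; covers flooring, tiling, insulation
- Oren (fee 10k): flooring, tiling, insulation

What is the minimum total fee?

The greedy cost-per-new-task heuristic would pick Lior and Oren for 15, but a cheaper cover exists.
Choose Wren and Oren: together they cover plumbing, flooring, tiling, insulation — every task.
Total fee: 4 + 10 = 14.
No cover costs less than 14.

14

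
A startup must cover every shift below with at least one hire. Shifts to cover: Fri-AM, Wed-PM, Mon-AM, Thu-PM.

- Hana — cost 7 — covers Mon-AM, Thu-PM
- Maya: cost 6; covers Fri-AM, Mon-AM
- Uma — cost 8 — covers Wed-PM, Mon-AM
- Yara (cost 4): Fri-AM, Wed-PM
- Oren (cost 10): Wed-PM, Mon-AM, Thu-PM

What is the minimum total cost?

Choose Hana and Yara: together they cover Fri-AM, Wed-PM, Mon-AM, Thu-PM — every shift.
Total cost: 7 + 4 = 11.
No cover costs less than 11.

11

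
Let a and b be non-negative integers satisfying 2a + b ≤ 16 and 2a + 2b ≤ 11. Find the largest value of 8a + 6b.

40

(a,b)=(5,0): 2·5+1·0=10≤16, 2·5+2·0=10≤11, objective 40.
(a,b)=(4,1): 2·4+1·1=9≤16, 2·4+2·1=10≤11, objective 38.
(a,b)=(4,0): 2·4+1·0=8≤16, 2·4+2·0=8≤11, objective 32.
The best lattice point is (5,0), giving 40.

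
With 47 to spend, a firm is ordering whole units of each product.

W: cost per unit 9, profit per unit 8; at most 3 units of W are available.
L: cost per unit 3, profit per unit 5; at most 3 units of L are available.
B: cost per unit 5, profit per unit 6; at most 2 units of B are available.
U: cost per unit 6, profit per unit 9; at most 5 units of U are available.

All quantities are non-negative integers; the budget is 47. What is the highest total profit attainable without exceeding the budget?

67

3×L, 1×B, and 5×U: cost 44 ≤ 47, profit 3·5 + 1·6 + 5·9 = 66.
2×L, 2×B, and 5×U: cost 46 ≤ 47, profit 2·5 + 2·6 + 5·9 = 67.
Best is 67.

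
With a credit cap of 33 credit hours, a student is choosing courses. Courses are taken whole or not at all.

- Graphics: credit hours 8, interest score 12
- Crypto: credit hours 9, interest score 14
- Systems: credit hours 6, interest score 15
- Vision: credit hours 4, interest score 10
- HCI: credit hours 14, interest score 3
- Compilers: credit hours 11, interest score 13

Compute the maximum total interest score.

52

Take Crypto, Systems, Vision, and Compilers: credit hours 9 + 6 + 4 + 11 = 30 ≤ 33, interest score 14 + 15 + 10 + 13 = 52.
No other feasible combination does better.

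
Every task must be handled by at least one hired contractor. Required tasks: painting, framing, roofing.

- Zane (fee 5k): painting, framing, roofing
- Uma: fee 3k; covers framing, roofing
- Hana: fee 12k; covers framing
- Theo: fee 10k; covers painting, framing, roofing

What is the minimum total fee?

5

The greedy cost-per-new-task heuristic would pick Uma and Zane for 8, but a cheaper cover exists.
Zane alone covers painting, framing, roofing — every task.
Total fee: 5.
No cover costs less than 5.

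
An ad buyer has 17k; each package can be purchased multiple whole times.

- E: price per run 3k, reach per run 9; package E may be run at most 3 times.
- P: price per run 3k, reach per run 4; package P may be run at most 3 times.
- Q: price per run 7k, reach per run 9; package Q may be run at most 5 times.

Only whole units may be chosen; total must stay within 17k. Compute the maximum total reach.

36

This is a bounded integer knapsack.
E has the best ratio (9/3); taking only E gives at most 3×9 = 27 (stopped by the supply cap of 3).
Mixing does better — 3×E and 1×Q: price 16 ≤ 17, reach 3·9 + 1·9 = 36.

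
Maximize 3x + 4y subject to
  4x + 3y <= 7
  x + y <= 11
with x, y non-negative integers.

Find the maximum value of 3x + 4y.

The continuous relaxation peaks at (0, 2.33) with value 9.33; rounding to a feasible lattice point costs some objective.
(x,y)=(0,2): 4·0+3·2=6≤7, 1·0+1·2=2≤11, objective 8.
(x,y)=(1,1): 4·1+3·1=7≤7, 1·1+1·1=2≤11, objective 7.
(x,y)=(0,1): 4·0+3·1=3≤7, 1·0+1·1=1≤11, objective 4.
No feasible integer point exceeds 8.

8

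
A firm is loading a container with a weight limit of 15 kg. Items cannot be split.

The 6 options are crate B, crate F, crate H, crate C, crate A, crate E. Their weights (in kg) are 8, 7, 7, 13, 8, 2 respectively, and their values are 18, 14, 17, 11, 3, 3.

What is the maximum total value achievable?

crate B + crate F: weight 8 + 7 = 15 ≤ 15, value 18 + 14 = 32.
crate B + crate H: weight 8 + 7 = 15 ≤ 15, value 18 + 17 = 35.
Best is crate B and crate H with total value 35.

35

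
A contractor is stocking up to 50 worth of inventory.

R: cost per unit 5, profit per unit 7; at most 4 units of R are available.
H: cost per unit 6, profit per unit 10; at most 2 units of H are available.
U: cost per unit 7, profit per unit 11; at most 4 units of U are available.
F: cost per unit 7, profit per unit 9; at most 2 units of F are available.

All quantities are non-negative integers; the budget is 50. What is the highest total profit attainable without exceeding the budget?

Take 2×R, 2×H, and 4×U: cost 50 ≤ 50, profit 2·7 + 2·10 + 4·11 = 78.
H has the best ratio (10/6) and is taken to its limit of 2; remaining capacity is filled optimally with the others.

78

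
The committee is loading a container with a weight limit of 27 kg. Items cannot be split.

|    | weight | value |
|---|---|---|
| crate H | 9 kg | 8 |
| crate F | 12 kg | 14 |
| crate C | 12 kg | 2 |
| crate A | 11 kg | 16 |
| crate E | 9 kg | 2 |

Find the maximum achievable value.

30

Treat it as a binary knapsack problem.
Allowing fractional choices, the relaxed optimum would be about 33.6, but items are indivisible.
crate H + crate A: weight 9 + 11 = 20 ≤ 27, value 8 + 16 = 24.
crate F + crate A: weight 12 + 11 = 23 ≤ 27, value 14 + 16 = 30.
crate H + crate F: weight 9 + 12 = 21 ≤ 27, value 8 + 14 = 22.
Best is crate F and crate A with total value 30.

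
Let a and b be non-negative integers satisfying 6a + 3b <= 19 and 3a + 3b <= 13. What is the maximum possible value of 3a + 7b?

The continuous relaxation peaks at (0, 4.33) with value 30.33; rounding to a feasible lattice point costs some objective.
(a,b)=(0,4): 6·0+3·4=12≤19, 3·0+3·4=12≤13, objective 28.
(a,b)=(1,3): 6·1+3·3=15≤19, 3·1+3·3=12≤13, objective 24.
(a,b)=(0,3): 6·0+3·3=9≤19, 3·0+3·3=9≤13, objective 21.
The best lattice point is (0,4), giving 28.

28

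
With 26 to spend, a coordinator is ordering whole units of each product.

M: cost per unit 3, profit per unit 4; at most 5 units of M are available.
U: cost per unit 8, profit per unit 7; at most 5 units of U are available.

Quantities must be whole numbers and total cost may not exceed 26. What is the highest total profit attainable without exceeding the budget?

27

M has the best ratio (4/3); taking only M gives at most 5×4 = 20 (stopped by the supply cap of 5).
Mixing does better — 5×M and 1×U: cost 23 ≤ 26, profit 5·4 + 1·7 = 27.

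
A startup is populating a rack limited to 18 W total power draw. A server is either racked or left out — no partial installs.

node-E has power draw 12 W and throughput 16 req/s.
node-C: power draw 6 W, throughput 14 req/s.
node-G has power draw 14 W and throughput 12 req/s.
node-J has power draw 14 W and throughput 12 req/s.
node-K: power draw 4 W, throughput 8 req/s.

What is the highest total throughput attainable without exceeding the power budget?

Allowing fractional choices, the relaxed optimum would be about 32.7, but servers are indivisible.
node-E + node-C: power draw 12 + 6 = 18 ≤ 18, throughput 16 + 14 = 30.
node-C + node-K: power draw 6 + 4 = 10 ≤ 18, throughput 14 + 8 = 22.
node-E + node-K: power draw 12 + 4 = 16 ≤ 18, throughput 16 + 8 = 24.
Best is node-E and node-C with total throughput 30.

30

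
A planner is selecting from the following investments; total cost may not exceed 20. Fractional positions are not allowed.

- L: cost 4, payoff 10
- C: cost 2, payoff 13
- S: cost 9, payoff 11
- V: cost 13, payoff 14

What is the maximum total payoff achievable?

Allowing fractional choices, the relaxed optimum would be about 39.4, but investments are indivisible.
L + C + S: cost 4 + 2 + 9 = 15 ≤ 20, payoff 10 + 13 + 11 = 34.
L + C + V: cost 4 + 2 + 13 = 19 ≤ 20, payoff 10 + 13 + 14 = 37.
C + V: cost 2 + 13 = 15 ≤ 20, payoff 13 + 14 = 27.
Best is L, C, and V with total payoff 37.

37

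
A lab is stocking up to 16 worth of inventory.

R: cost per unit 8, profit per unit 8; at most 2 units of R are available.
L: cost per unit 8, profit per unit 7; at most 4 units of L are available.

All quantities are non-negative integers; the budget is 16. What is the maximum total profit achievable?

R has the best ratio (8/8); taking only R gives at most 2×8 = 16 (stopped by the cost limit).
Optimal: 2×R: cost 16 ≤ 16, profit 2·8 = 16.

16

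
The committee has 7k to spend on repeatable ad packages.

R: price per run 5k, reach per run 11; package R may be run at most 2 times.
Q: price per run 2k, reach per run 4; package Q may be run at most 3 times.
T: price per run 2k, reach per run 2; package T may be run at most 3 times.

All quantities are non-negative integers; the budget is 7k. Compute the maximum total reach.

This is a bounded integer knapsack.
R has the best ratio (11/5); taking only R gives at most 1×11 = 11 (stopped by the price limit).
Mixing does better — 1×R and 1×Q: price 7 ≤ 7, reach 1·11 + 1·4 = 15.

15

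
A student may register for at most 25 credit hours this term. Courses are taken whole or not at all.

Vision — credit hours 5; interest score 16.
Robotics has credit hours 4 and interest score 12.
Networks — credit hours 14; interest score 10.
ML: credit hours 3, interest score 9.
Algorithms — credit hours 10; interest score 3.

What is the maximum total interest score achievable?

40

Treat it as a binary knapsack problem.
Take Vision, Robotics, ML, and Algorithms: credit hours 5 + 4 + 3 + 10 = 22 ≤ 25, interest score 16 + 12 + 9 + 3 = 40.
No other feasible combination does better.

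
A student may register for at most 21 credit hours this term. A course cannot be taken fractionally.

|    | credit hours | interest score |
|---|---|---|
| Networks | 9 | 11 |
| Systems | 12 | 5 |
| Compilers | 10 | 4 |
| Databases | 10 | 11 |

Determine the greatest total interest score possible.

Networks + Systems: credit hours 9 + 12 = 21 ≤ 21, interest score 11 + 5 = 16.
Networks + Compilers: credit hours 9 + 10 = 19 ≤ 21, interest score 11 + 4 = 15.
Networks + Databases: credit hours 9 + 10 = 19 ≤ 21, interest score 11 + 11 = 22.
Best is Networks and Databases with total interest score 22.

22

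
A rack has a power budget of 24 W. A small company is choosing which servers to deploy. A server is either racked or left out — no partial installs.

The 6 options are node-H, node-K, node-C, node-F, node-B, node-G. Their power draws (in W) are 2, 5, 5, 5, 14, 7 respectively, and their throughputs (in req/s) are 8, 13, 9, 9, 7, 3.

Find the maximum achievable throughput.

Take node-H, node-K, node-C, node-F, and node-G: power draw 2 + 5 + 5 + 5 + 7 = 24 ≤ 24, throughput 8 + 13 + 9 + 9 + 3 = 42.
No other feasible combination does better.

42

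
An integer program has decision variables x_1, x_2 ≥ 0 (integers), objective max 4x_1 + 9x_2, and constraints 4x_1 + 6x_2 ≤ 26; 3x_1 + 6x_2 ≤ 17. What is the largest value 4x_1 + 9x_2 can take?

Relaxing integrality, the LP optimum is 25.50 at (x_1,x_2) = (0, 2.83), which is not an integer point.
(x_1,x_2)=(1,2) is feasible, giving 22.
(x_1,x_2)=(0,2) is feasible, giving 18.
(x_1,x_2)=(2,1) is feasible, giving 17.
The best lattice point is (1,2), giving 22.

22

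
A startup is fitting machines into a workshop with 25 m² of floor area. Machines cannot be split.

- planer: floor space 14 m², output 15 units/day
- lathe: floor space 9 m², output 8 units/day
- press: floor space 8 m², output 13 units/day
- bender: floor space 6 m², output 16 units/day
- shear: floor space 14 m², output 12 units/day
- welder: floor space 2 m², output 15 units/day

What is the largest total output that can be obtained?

52

Allowing fractional choices, the relaxed optimum would be about 53.6, but machines are indivisible.
lathe + press + bender + welder: floor space 9 + 8 + 6 + 2 = 25 ≤ 25, output 8 + 13 + 16 + 15 = 52.
planer + bender + welder: floor space 14 + 6 + 2 = 22 ≤ 25, output 15 + 16 + 15 = 46.
Best is lathe, press, bender, and welder with total output 52.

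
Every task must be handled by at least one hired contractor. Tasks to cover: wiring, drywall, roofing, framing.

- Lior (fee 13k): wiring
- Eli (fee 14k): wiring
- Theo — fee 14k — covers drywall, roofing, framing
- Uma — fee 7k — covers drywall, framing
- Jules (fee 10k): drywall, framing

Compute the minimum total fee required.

27

The greedy cost-per-new-task heuristic would pick Uma, Lior, and Theo for 34, but a cheaper cover exists.
Choose Lior and Theo: together they cover wiring, drywall, roofing, framing — every task.
Total fee: 13 + 14 = 27.
No cover costs less than 27.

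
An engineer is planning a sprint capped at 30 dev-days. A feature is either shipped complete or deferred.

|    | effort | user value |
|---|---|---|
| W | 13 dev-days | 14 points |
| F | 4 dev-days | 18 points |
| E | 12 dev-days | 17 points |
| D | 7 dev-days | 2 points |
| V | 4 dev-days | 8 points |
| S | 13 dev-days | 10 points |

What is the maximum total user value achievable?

Allowing fractional choices, the relaxed optimum would be about 53.8, but features are indivisible.
W + F + E: effort 13 + 4 + 12 = 29 ≤ 30, user value 14 + 18 + 17 = 49.
F + E + D + V: effort 4 + 12 + 7 + 4 = 27 ≤ 30, user value 18 + 17 + 2 + 8 = 45.
Best is W, F, and E with total user value 49.

49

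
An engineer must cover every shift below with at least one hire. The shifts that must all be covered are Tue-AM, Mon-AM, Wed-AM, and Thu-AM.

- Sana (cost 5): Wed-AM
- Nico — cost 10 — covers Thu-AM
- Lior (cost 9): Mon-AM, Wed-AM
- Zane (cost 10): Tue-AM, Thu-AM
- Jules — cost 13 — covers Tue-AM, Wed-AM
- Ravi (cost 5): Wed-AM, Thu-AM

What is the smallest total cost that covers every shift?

This is an integer covering problem.
The greedy cost-per-new-shift heuristic would pick Ravi, Lior, and Zane for 24, but a cheaper cover exists.
Choose Lior and Zane: together they cover Tue-AM, Mon-AM, Wed-AM, Thu-AM — every shift.
Total cost: 9 + 10 = 19.
No cover costs less than 19.

19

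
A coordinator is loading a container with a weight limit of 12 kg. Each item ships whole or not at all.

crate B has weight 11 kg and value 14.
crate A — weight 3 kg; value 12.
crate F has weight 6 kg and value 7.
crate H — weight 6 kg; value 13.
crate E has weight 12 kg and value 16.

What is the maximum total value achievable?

crate A + crate H: weight 3 + 6 = 9 ≤ 12, value 12 + 13 = 25.
crate F + crate H: weight 6 + 6 = 12 ≤ 12, value 7 + 13 = 20.
Best is crate A and crate H with total value 25.

25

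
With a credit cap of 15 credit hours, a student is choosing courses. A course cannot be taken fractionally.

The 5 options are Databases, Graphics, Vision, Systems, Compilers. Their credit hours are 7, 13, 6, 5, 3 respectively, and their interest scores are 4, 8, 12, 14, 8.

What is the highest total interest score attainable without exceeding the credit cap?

34

Allowing fractional choices, the relaxed optimum would be about 34.6, but courses are indivisible.
Vision + Systems + Compilers: credit hours 6 + 5 + 3 = 14 ≤ 15, interest score 12 + 14 + 8 = 34.
Databases + Systems + Compilers: credit hours 7 + 5 + 3 = 15 ≤ 15, interest score 4 + 14 + 8 = 26.
Vision + Systems: credit hours 6 + 5 = 11 ≤ 15, interest score 12 + 14 = 26.
Best is Vision, Systems, and Compilers with total interest score 34.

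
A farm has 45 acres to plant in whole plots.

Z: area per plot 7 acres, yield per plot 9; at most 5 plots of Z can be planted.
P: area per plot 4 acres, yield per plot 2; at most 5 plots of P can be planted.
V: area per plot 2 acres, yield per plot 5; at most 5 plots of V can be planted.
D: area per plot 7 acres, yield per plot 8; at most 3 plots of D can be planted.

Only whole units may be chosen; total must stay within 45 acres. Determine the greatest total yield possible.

70

5×Z and 5×V: area 45 ≤ 45, yield 5·9 + 5·5 = 70.
4×Z, 5×V, and 1×D: area 45 ≤ 45, yield 4·9 + 5·5 + 1·8 = 69.
Best is 70.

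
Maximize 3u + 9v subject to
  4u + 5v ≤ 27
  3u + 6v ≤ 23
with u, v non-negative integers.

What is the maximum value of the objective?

(u,v)=(1,3) is feasible, giving 30.
(u,v)=(0,3) is feasible, giving 27.
(u,v)=(2,2) is feasible, giving 24.
The best lattice point is (1,3), giving 30.

30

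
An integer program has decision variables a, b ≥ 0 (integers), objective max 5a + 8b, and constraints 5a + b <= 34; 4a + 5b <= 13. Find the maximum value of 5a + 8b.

18

(a,b)=(2,1): 5·2+1·1=11≤34, 4·2+5·1=13≤13, objective 18.
(a,b)=(0,2): 5·0+1·2=2≤34, 4·0+5·2=10≤13, objective 16.
(a,b)=(3,0): 5·3+1·0=15≤34, 4·3+5·0=12≤13, objective 15.
The best lattice point is (2,1), giving 18.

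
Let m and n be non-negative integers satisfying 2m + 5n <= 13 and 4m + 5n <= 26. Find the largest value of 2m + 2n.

12

Relaxing integrality, the LP optimum is 13.00 at (m,n) = (6.5, 0), which is not an integer point.
(m,n)=(6,0): 2·6+5·0=12≤13, 4·6+5·0=24≤26, objective 12.
(m,n)=(5,0): 2·5+5·0=10≤13, 4·5+5·0=20≤26, objective 10.
The best lattice point is (6,0), giving 12.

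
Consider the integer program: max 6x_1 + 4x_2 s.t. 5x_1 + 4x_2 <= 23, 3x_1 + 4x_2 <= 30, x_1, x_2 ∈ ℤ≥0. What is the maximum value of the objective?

26

(x_1,x_2)=(3,2) is feasible, giving 26.
(x_1,x_2)=(4,0) is feasible, giving 24.
(x_1,x_2)=(2,3) is feasible, giving 24.
No feasible integer point exceeds 26.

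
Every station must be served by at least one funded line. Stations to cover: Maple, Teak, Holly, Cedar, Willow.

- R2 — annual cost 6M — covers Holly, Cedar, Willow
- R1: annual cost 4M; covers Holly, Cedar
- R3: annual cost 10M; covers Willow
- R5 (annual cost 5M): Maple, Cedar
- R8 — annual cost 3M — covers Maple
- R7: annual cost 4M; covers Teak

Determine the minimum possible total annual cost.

13

Choose R2, R8, and R7: together they cover Maple, Teak, Holly, Cedar, Willow — every station.
Total annual cost: 6 + 3 + 4 = 13.
No cover costs less than 13.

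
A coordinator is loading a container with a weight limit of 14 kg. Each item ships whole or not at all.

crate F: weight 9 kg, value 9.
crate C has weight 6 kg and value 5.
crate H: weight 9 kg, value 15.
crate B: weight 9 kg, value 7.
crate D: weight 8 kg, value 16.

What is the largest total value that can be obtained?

Treat it as a binary knapsack problem.
Allowing fractional choices, the relaxed optimum would be about 26.0, but items are indivisible.
crate C + crate D: weight 6 + 8 = 14 ≤ 14, value 5 + 16 = 21.
crate D: weight 8 ≤ 14, value 16.
crate H: weight 9 ≤ 14, value 15.
Best is crate C and crate D with total value 21.

21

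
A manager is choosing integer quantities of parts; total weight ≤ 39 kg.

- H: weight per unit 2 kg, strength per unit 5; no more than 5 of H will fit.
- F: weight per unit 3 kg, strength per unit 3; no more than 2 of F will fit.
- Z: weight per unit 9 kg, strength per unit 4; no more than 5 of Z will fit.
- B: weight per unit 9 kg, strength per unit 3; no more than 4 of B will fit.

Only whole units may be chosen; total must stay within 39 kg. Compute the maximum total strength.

39

Take 5×H, 2×F, and 2×Z: weight 34 ≤ 39, strength 5·5 + 2·3 + 2·4 = 39.
H has the best ratio (5/2) and is taken to its limit of 5; remaining capacity is filled optimally with the others.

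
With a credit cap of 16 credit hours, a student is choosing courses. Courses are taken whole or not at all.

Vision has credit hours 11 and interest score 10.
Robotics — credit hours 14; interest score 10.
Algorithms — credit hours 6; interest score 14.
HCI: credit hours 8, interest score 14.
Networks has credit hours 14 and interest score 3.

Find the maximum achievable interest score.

This is an integer program with binary decision variables.
Allowing fractional choices, the relaxed optimum would be about 29.8, but courses are indivisible.
Algorithms: credit hours 6 ≤ 16, interest score 14.
Algorithms + HCI: credit hours 6 + 8 = 14 ≤ 16, interest score 14 + 14 = 28.
HCI: credit hours 8 ≤ 16, interest score 14.
Best is Algorithms and HCI with total interest score 28.

28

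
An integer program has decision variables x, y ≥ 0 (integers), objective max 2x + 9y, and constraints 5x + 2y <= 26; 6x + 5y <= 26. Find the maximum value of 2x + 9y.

The continuous relaxation peaks at (0, 5.2) with value 46.80; rounding to a feasible lattice point costs some objective.
(x,y)=(0,5): 5·0+2·5=10≤26, 6·0+5·5=25≤26, objective 45.
(x,y)=(1,4): 5·1+2·4=13≤26, 6·1+5·4=26≤26, objective 38.
(x,y)=(0,4): 5·0+2·4=8≤26, 6·0+5·4=20≤26, objective 36.
The best lattice point is (0,5), giving 45.

45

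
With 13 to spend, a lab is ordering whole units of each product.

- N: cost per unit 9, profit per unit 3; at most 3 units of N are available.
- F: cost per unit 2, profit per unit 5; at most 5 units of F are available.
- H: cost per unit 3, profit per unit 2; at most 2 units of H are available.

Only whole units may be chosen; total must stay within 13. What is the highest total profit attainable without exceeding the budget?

F has the best ratio (5/2); taking only F gives at most 5×5 = 25 (stopped by the supply cap of 5).
Mixing does better — 5×F and 1×H: cost 13 ≤ 13, profit 5·5 + 1·2 = 27.

27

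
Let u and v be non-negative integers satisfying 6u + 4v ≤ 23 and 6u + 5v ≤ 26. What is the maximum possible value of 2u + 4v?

20

Relaxing integrality, the LP optimum is 20.80 at (u,v) = (0, 5.2), which is not an integer point.
(u,v)=(0,5): 6·0+4·5=20≤23, 6·0+5·5=25≤26, objective 20.
(u,v)=(1,4): 6·1+4·4=22≤23, 6·1+5·4=26≤26, objective 18.
(u,v)=(0,4): 6·0+4·4=16≤23, 6·0+5·4=20≤26, objective 16.
No feasible integer point exceeds 20.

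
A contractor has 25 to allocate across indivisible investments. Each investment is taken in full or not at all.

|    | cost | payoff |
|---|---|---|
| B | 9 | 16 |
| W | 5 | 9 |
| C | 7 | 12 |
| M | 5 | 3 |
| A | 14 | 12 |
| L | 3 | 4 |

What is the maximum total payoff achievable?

41

Treat it as a binary knapsack problem.
Take B, W, C, and L: cost 9 + 5 + 7 + 3 = 24 ≤ 25, payoff 16 + 9 + 12 + 4 = 41.
No other feasible combination does better.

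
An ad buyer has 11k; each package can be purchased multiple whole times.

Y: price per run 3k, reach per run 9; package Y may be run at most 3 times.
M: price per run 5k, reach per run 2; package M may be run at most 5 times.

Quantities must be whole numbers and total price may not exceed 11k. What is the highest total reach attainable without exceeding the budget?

This is a bounded integer knapsack.
Y has the best ratio (9/3); taking only Y gives at most 3×9 = 27 (stopped by the price limit).
Optimal: 3×Y: price 9 ≤ 11, reach 3·9 = 27.

27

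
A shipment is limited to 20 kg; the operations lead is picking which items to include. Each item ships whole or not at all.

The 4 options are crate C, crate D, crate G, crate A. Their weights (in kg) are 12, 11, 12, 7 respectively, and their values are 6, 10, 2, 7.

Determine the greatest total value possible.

17

Allowing fractional choices, the relaxed optimum would be about 18.0, but items are indivisible.
crate C + crate A: weight 12 + 7 = 19 ≤ 20, value 6 + 7 = 13.
crate D + crate A: weight 11 + 7 = 18 ≤ 20, value 10 + 7 = 17.
crate D: weight 11 ≤ 20, value 10.
Best is crate D and crate A with total value 17.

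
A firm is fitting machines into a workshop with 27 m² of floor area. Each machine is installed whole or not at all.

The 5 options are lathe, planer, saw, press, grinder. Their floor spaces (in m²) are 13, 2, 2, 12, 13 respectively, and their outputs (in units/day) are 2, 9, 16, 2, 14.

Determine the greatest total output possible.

Take planer, saw, and grinder: floor space 2 + 2 + 13 = 17 ≤ 27, output 9 + 16 + 14 = 39.
No other feasible combination does better.

39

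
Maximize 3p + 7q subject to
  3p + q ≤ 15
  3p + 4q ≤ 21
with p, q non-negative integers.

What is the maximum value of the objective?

35

(p,q)=(0,5) is feasible, giving 35.
(p,q)=(1,4) is feasible, giving 31.
(p,q)=(0,4) is feasible, giving 28.
No feasible integer point exceeds 35.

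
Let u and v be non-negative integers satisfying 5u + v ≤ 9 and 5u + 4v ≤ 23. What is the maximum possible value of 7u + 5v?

27

The continuous relaxation peaks at (0.867, 4.67) with value 29.40; rounding to a feasible lattice point costs some objective.
(u,v)=(1,4) is feasible, giving 27.
(u,v)=(0,5) is feasible, giving 25.
(u,v)=(1,3) is feasible, giving 22.
(u,v)=(0,4) is feasible, giving 20.
Maximum is 27 at (u,v)=(1,4).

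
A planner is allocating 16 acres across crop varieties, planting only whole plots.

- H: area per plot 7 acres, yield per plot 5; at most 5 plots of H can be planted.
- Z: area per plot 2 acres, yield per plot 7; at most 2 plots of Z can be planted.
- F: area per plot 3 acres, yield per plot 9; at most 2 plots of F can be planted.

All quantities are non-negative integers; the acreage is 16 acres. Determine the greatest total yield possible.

1×H, 1×Z, and 2×F: area 15 ≤ 16, yield 1·5 + 1·7 + 2·9 = 30.
2×Z and 2×F: area 10 ≤ 16, yield 2·7 + 2·9 = 32.
Best is 32.

32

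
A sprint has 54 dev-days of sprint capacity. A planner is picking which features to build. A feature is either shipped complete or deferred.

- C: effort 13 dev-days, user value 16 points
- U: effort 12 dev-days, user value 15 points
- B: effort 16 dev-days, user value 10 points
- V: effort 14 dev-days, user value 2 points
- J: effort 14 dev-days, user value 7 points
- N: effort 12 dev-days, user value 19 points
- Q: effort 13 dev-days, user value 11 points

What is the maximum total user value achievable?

Allowing fractional choices, the relaxed optimum would be about 63.5, but features are indivisible.
C + U + J + N: effort 13 + 12 + 14 + 12 = 51 ≤ 54, user value 16 + 15 + 7 + 19 = 57.
C + U + B + N: effort 13 + 12 + 16 + 12 = 53 ≤ 54, user value 16 + 15 + 10 + 19 = 60.
C + U + N + Q: effort 13 + 12 + 12 + 13 = 50 ≤ 54, user value 16 + 15 + 19 + 11 = 61.
Best is C, U, N, and Q with total user value 61.

61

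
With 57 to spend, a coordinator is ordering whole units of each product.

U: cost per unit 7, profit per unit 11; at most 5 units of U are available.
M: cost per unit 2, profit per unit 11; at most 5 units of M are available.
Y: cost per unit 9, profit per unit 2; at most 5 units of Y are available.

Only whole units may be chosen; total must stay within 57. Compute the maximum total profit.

5×U, 5×M, and 1×Y: cost 54 ≤ 57, profit 5·11 + 5·11 + 1·2 = 112.
5×U and 5×M: cost 45 ≤ 57, profit 5·11 + 5·11 = 110.
Best is 112.

112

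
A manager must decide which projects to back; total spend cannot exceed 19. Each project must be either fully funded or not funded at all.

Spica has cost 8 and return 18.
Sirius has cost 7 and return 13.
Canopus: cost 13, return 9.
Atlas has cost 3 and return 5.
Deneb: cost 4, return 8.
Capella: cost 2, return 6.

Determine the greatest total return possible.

Treat it as a binary knapsack problem.
Allowing fractional choices, the relaxed optimum would be about 41.3, but projects are indivisible.
Spica + Sirius + Deneb: cost 8 + 7 + 4 = 19 ≤ 19, return 18 + 13 + 8 = 39.
Spica + Sirius + Capella: cost 8 + 7 + 2 = 17 ≤ 19, return 18 + 13 + 6 = 37.
Spica + Atlas + Deneb + Capella: cost 8 + 3 + 4 + 2 = 17 ≤ 19, return 18 + 5 + 8 + 6 = 37.
Best is Spica, Sirius, and Deneb with total return 39.

39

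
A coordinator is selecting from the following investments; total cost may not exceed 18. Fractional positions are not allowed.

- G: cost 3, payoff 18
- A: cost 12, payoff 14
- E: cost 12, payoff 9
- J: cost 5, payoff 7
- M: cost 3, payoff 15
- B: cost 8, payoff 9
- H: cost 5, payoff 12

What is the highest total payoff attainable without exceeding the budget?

52

G + A + M: cost 3 + 12 + 3 = 18 ≤ 18, payoff 18 + 14 + 15 = 47.
G + J + M + H: cost 3 + 5 + 3 + 5 = 16 ≤ 18, payoff 18 + 7 + 15 + 12 = 52.
Best is G, J, M, and H with total payoff 52.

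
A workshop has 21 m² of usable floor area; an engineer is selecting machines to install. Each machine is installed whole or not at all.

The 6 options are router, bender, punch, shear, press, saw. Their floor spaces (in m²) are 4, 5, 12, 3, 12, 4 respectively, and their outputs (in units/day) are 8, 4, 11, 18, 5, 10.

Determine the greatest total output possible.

punch + shear + saw: floor space 12 + 3 + 4 = 19 ≤ 21, output 11 + 18 + 10 = 39.
router + punch + shear: floor space 4 + 12 + 3 = 19 ≤ 21, output 8 + 11 + 18 = 37.
router + bender + shear + saw: floor space 4 + 5 + 3 + 4 = 16 ≤ 21, output 8 + 4 + 18 + 10 = 40.
Best is router, bender, shear, and saw with total output 40.

40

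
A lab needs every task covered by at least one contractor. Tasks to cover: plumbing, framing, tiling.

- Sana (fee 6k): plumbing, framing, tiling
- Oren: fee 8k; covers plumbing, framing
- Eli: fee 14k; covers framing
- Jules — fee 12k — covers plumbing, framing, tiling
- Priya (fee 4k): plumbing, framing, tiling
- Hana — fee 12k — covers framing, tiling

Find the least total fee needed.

4

This is an integer covering problem.
Priya alone covers plumbing, framing, tiling — every task.
Total fee: 4.
No cover costs less than 4.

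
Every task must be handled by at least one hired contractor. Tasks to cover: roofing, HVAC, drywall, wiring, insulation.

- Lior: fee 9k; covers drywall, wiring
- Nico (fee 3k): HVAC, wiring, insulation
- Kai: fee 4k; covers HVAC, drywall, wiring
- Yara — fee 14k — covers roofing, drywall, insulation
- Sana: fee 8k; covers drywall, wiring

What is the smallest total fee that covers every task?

17

This is a weighted set-cover instance.
The greedy cost-per-new-task heuristic would pick Nico, Kai, and Yara for 21, but a cheaper cover exists.
Choose Nico and Yara: together they cover roofing, HVAC, drywall, wiring, insulation — every task.
Total fee: 3 + 14 = 17.
No cover costs less than 17.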